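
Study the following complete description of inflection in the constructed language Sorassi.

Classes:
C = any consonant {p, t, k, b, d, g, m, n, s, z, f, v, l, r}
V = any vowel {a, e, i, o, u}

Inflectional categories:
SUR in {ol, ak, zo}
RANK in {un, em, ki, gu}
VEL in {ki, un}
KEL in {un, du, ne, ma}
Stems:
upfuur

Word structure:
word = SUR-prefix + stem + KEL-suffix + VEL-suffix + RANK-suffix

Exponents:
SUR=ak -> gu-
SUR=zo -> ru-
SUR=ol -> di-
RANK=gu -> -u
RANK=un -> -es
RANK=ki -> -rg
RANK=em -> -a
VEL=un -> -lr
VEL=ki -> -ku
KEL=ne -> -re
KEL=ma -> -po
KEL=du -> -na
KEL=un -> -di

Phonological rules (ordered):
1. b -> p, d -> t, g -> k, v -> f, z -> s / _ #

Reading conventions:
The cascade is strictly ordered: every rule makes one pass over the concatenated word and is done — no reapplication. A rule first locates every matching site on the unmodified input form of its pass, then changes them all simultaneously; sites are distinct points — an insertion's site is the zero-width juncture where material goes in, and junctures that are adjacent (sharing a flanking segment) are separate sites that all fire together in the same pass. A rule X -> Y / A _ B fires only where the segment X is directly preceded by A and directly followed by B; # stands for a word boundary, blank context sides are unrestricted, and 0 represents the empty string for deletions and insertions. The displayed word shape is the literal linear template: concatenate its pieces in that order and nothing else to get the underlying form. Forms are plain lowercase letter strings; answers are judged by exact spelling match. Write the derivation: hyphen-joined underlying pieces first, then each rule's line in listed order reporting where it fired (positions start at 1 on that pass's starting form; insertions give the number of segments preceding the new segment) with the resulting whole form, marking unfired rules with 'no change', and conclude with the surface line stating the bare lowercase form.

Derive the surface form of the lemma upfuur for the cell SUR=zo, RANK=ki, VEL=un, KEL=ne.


underlying: ru-upfuur-re-lr-rg
1. b -> p, d -> t, g -> k, v -> f, z -> s / _ #: fires at position(s) 14: ruupfuurrelrrk
surface: ruupfuurrelrrk


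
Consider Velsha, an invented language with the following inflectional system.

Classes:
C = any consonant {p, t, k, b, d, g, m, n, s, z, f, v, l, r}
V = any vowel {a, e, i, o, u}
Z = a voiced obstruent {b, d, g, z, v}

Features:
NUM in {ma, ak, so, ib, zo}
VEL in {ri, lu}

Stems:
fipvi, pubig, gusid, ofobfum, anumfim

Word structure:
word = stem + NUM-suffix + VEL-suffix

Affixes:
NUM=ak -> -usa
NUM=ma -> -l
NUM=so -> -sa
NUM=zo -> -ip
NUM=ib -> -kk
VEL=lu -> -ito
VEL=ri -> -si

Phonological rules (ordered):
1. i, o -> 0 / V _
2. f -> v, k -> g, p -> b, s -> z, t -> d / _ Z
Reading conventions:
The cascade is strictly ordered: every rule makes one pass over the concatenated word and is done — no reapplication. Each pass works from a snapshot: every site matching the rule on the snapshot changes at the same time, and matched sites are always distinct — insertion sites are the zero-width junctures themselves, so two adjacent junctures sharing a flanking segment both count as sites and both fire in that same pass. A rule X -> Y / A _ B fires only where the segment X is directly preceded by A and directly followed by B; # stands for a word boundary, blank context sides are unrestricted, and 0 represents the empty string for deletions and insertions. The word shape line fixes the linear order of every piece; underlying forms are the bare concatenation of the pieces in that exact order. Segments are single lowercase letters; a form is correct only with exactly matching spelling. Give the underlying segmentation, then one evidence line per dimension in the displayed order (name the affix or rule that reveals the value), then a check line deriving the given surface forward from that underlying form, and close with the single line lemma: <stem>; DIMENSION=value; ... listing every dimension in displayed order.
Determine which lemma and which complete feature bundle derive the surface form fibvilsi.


underlying: fipvi-l-si
NUM=ma - signalled by the affix -l
VEL=ri - signalled by the affix -si
check: fipvilsi -> fipvilsi -> fibvilsi
lemma: fipvi; NUM=ma; VEL=ri


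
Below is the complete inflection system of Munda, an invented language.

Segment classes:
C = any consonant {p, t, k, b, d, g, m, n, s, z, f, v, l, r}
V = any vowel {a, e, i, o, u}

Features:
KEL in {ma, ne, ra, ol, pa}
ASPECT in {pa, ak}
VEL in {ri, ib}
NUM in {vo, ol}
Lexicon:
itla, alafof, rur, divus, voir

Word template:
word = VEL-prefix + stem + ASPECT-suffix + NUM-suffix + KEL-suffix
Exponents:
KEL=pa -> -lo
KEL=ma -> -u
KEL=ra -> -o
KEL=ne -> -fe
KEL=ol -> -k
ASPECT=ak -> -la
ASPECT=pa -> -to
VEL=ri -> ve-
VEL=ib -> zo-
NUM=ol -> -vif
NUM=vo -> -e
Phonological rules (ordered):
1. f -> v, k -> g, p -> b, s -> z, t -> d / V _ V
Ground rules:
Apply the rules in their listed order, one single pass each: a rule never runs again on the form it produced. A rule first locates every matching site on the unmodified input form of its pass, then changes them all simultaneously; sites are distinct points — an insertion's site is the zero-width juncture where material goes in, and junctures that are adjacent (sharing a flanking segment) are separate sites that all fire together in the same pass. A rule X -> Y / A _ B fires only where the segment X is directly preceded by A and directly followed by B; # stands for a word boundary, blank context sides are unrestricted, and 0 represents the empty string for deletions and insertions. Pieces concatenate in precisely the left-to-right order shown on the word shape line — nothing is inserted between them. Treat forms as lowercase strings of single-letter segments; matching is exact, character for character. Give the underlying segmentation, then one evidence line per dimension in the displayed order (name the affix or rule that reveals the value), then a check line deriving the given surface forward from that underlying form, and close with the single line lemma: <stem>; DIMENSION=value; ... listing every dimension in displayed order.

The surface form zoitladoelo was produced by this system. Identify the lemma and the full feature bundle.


underlying: zo-itla-to-e-lo
KEL=pa - signalled by the affix -lo
ASPECT=pa - signalled by the affix -to
VEL=ib - signalled by the affix zo-
NUM=vo - signalled by the affix -e
check: zoitlatoelo -> zoitladoelo
lemma: itla; KEL=pa; ASPECT=pa; VEL=ib; NUM=vo


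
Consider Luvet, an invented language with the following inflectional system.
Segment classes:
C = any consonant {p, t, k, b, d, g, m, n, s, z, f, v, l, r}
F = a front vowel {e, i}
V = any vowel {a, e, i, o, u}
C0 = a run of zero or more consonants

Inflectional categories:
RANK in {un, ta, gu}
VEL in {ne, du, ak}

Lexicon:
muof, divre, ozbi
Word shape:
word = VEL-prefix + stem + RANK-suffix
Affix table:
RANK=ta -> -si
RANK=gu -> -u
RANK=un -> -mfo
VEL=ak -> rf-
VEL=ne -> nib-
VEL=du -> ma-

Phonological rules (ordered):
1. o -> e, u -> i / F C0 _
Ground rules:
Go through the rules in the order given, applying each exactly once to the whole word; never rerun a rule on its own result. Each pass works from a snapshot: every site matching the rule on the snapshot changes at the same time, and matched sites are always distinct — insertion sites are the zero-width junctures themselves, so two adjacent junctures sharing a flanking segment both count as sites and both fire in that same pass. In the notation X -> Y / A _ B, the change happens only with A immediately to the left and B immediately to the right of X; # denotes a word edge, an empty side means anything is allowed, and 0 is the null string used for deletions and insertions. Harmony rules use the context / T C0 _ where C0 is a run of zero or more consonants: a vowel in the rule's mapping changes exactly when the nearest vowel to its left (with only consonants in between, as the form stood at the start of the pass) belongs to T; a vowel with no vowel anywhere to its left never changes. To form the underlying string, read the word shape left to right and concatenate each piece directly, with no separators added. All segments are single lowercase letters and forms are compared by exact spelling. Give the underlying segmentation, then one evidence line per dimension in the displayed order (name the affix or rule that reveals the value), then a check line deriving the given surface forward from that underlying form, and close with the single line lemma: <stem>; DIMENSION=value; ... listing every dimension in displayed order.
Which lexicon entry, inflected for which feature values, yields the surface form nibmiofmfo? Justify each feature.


underlying: nib-muof-mfo
RANK=un - signalled by the affix -mfo
VEL=ne - signalled by the affix nib-
check: nibmuofmfo -> nibmiofmfo
lemma: muof; RANK=un; VEL=ne


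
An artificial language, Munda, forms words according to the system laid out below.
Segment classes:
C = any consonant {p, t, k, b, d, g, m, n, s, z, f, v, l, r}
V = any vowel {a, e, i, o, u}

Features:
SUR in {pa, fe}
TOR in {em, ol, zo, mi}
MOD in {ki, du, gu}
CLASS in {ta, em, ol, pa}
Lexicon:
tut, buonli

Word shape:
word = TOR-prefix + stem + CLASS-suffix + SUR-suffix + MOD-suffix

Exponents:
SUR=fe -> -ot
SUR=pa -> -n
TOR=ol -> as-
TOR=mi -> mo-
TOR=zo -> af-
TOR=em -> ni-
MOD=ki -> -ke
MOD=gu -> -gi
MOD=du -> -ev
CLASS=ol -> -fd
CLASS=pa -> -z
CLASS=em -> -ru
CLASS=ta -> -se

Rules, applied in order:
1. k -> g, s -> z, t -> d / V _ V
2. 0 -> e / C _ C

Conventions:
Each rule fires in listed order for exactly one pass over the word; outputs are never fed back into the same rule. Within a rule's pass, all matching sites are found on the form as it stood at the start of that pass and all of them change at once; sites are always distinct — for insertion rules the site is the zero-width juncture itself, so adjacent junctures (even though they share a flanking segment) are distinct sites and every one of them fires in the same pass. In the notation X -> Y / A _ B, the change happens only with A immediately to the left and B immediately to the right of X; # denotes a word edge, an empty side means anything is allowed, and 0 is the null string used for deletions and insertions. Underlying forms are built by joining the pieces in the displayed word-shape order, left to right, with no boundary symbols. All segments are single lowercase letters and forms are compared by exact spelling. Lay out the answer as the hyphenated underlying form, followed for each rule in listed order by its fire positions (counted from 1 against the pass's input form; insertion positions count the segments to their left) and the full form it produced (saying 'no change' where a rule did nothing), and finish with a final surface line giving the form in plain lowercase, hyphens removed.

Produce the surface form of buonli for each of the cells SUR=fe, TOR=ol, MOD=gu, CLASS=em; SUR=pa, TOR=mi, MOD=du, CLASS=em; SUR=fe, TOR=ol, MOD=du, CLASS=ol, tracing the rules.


cell SUR=fe, TOR=ol, MOD=gu, CLASS=em:
underlying: as-buonli-ru-ot-gi
1. k -> g, s -> z, t -> d / V _ V: no change
2. 0 -> e / C _ C: inserts after position(s) 2, 6, 12: asebuoneliruotegi
surface: asebuoneliruotegi

cell SUR=pa, TOR=mi, MOD=du, CLASS=em:
underlying: mo-buonli-ru-n-ev
1. k -> g, s -> z, t -> d / V _ V: no change
2. 0 -> e / C _ C: inserts after position(s) 6: mobuonelirunev
surface: mobuonelirunev

cell SUR=fe, TOR=ol, MOD=du, CLASS=ol:
underlying: as-buonli-fd-ot-ev
1. k -> g, s -> z, t -> d / V _ V: fires at position(s) 12: asbuonlifdodev
2. 0 -> e / C _ C: inserts after position(s) 2, 6, 9: asebuonelifedodev
surface: asebuonelifedodev


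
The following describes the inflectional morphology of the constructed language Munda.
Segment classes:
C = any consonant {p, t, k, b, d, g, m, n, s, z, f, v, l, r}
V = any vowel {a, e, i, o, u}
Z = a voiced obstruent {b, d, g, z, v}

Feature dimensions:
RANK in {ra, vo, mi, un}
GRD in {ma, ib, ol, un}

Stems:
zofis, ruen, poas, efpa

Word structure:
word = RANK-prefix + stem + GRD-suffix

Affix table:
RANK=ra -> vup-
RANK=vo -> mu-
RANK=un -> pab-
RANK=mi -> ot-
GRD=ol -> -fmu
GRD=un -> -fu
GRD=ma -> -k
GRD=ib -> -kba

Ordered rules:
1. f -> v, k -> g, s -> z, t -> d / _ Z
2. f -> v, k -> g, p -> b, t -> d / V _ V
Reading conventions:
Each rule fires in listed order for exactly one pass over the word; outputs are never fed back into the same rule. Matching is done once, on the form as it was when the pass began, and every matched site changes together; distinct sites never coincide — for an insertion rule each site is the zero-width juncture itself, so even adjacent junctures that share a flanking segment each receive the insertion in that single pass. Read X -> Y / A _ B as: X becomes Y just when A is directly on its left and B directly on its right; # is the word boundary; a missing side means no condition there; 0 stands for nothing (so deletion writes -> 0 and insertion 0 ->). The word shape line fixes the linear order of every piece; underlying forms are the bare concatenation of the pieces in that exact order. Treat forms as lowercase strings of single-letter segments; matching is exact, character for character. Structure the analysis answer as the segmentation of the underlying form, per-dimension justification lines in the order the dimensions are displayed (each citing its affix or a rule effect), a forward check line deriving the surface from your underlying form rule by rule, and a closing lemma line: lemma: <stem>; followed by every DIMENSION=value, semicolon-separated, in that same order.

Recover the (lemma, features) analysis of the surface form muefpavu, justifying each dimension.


underlying: mu-efpa-fu
RANK=vo - signalled by the affix mu-
GRD=un - signalled by the affix -fu
check: muefpafu -> muefpafu -> muefpavu
lemma: efpa; RANK=vo; GRD=un


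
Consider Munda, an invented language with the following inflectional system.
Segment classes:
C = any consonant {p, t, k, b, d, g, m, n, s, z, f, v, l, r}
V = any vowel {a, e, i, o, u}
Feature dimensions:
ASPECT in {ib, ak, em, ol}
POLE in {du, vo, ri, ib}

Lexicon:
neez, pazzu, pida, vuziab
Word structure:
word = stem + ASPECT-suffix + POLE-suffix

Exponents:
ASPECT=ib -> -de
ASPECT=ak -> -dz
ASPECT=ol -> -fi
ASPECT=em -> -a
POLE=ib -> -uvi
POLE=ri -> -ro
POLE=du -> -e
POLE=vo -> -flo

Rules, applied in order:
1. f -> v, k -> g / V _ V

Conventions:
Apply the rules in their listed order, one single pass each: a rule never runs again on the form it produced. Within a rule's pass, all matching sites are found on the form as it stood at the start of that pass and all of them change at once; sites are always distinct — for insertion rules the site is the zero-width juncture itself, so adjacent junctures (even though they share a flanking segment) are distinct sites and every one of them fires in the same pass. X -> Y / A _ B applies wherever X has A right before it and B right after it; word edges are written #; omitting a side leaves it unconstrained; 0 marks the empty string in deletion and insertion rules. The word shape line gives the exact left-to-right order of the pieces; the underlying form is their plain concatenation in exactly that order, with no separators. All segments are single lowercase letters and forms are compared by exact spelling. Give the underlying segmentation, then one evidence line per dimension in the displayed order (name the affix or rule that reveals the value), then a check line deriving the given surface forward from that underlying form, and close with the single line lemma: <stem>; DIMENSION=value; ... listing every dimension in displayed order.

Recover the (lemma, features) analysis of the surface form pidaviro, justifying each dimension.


underlying: pida-fi-ro
ASPECT=ol - signalled by the affix -fi
POLE=ri - signalled by the affix -ro
check: pidafiro -> pidaviro
lemma: pida; ASPECT=ol; POLE=ri


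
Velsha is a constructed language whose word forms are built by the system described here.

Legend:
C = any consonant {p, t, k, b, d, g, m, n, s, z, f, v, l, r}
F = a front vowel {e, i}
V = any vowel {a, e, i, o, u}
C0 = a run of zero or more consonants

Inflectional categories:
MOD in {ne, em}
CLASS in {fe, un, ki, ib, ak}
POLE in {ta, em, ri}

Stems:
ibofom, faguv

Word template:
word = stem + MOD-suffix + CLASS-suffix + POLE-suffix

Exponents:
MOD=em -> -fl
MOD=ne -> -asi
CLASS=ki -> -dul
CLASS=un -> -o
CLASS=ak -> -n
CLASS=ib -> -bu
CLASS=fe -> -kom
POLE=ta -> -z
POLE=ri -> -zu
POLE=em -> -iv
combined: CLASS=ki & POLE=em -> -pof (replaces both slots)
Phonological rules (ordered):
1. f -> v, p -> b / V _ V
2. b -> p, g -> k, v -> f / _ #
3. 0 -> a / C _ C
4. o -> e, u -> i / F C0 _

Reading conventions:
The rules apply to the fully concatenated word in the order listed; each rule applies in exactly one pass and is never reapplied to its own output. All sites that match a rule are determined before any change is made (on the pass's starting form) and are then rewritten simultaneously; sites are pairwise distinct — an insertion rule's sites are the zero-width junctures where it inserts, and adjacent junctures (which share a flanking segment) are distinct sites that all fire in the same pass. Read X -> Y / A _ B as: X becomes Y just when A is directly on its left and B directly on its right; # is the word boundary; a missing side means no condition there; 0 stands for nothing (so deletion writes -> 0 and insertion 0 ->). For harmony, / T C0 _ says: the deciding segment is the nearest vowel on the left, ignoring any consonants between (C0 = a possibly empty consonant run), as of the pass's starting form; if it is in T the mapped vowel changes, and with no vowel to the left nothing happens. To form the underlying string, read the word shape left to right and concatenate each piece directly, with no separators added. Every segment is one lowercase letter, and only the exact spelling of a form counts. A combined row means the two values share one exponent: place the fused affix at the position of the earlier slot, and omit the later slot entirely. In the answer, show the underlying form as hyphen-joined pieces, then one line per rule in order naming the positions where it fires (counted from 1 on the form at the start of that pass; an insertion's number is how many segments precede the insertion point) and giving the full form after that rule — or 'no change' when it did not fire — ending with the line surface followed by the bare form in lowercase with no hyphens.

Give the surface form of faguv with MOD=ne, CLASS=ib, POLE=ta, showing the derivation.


underlying: faguv-asi-bu-z
1. f -> v, p -> b / V _ V: no change
2. b -> p, g -> k, v -> f / _ #: no change
3. 0 -> a / C _ C: no change
4. o -> e, u -> i / F C0 _: fires at position(s) 10: faguvasibiz
surface: faguvasibiz


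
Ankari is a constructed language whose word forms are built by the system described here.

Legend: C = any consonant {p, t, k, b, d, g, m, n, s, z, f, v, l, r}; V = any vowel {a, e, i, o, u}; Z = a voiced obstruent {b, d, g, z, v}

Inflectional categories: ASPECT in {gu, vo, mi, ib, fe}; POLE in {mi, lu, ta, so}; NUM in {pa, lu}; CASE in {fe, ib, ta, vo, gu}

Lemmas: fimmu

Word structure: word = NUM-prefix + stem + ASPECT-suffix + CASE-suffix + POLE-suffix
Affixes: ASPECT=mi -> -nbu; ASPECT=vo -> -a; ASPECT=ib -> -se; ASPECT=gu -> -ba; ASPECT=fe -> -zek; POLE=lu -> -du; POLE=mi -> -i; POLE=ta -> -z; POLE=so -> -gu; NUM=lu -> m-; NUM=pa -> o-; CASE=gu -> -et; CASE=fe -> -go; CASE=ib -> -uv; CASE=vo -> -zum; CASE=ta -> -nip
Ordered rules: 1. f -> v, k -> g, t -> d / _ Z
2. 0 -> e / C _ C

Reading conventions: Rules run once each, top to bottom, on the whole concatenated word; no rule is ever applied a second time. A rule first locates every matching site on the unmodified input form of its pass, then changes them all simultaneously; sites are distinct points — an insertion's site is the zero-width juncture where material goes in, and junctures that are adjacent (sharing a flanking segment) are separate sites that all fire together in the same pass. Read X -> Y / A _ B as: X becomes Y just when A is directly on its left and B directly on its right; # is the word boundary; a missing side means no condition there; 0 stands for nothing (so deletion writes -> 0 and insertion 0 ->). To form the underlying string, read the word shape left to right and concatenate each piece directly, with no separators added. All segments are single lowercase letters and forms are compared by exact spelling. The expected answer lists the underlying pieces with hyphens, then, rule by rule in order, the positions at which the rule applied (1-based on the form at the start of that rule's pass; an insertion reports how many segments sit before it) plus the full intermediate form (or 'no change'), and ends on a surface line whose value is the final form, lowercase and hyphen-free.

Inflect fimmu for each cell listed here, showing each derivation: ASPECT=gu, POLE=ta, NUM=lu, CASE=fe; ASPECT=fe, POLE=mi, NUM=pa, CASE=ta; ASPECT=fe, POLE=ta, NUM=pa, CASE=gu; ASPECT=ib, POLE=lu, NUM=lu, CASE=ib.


cell ASPECT=gu, POLE=ta, NUM=lu, CASE=fe:
underlying: m-fimmu-ba-go-z
1. f -> v, k -> g, t -> d / _ Z: no change
2. 0 -> e / C _ C: inserts after position(s) 1, 4: mefimemubagoz
surface: mefimemubagoz

cell ASPECT=fe, POLE=mi, NUM=pa, CASE=ta:
underlying: o-fimmu-zek-nip-i
1. f -> v, k -> g, t -> d / _ Z: no change
2. 0 -> e / C _ C: inserts after position(s) 4, 9: ofimemuzekenipi
surface: ofimemuzekenipi

cell ASPECT=fe, POLE=ta, NUM=pa, CASE=gu:
underlying: o-fimmu-zek-et-z
1. f -> v, k -> g, t -> d / _ Z: fires at position(s) 11: ofimmuzekedz
2. 0 -> e / C _ C: inserts after position(s) 4, 11: ofimemuzekedez
surface: ofimemuzekedez

cell ASPECT=ib, POLE=lu, NUM=lu, CASE=ib:
underlying: m-fimmu-se-uv-du
1. f -> v, k -> g, t -> d / _ Z: no change
2. 0 -> e / C _ C: inserts after position(s) 1, 4, 10: mefimemuseuvedu
surface: mefimemuseuvedu


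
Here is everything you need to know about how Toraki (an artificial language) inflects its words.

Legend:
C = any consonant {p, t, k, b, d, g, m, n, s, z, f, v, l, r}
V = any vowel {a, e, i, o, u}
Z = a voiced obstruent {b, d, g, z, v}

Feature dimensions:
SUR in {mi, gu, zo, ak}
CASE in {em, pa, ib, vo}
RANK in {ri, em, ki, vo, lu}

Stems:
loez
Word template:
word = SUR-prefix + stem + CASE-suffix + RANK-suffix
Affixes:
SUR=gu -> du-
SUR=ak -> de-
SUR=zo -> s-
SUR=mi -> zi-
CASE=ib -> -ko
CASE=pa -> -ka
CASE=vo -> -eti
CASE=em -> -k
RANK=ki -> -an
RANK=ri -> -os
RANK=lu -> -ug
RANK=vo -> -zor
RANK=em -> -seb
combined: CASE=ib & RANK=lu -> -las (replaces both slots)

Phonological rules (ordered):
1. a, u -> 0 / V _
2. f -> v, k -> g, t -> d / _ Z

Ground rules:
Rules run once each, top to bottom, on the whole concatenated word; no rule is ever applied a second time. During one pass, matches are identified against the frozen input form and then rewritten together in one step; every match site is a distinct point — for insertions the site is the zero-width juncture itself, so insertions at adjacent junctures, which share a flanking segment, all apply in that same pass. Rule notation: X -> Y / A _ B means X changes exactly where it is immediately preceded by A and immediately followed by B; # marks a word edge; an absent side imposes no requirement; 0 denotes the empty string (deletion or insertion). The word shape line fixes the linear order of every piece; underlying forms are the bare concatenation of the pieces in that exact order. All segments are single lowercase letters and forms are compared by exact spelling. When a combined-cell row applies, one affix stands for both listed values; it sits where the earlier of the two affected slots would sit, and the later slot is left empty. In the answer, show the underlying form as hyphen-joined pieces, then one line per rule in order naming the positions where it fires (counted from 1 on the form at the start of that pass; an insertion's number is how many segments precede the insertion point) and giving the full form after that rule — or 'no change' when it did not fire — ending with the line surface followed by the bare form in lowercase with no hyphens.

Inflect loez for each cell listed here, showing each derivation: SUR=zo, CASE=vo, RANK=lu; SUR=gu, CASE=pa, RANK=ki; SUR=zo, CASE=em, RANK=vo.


cell SUR=zo, CASE=vo, RANK=lu:
underlying: s-loez-eti-ug
1. a, u -> 0 / V _: fires at position(s) 9: sloezetig
2. f -> v, k -> g, t -> d / _ Z: no change
surface: sloezetig

cell SUR=gu, CASE=pa, RANK=ki:
underlying: du-loez-ka-an
1. a, u -> 0 / V _: fires at position(s) 9: duloezkan
2. f -> v, k -> g, t -> d / _ Z: no change
surface: duloezkan

cell SUR=zo, CASE=em, RANK=vo:
underlying: s-loez-k-zor
1. a, u -> 0 / V _: no change
2. f -> v, k -> g, t -> d / _ Z: fires at position(s) 6: sloezgzor
surface: sloezgzor


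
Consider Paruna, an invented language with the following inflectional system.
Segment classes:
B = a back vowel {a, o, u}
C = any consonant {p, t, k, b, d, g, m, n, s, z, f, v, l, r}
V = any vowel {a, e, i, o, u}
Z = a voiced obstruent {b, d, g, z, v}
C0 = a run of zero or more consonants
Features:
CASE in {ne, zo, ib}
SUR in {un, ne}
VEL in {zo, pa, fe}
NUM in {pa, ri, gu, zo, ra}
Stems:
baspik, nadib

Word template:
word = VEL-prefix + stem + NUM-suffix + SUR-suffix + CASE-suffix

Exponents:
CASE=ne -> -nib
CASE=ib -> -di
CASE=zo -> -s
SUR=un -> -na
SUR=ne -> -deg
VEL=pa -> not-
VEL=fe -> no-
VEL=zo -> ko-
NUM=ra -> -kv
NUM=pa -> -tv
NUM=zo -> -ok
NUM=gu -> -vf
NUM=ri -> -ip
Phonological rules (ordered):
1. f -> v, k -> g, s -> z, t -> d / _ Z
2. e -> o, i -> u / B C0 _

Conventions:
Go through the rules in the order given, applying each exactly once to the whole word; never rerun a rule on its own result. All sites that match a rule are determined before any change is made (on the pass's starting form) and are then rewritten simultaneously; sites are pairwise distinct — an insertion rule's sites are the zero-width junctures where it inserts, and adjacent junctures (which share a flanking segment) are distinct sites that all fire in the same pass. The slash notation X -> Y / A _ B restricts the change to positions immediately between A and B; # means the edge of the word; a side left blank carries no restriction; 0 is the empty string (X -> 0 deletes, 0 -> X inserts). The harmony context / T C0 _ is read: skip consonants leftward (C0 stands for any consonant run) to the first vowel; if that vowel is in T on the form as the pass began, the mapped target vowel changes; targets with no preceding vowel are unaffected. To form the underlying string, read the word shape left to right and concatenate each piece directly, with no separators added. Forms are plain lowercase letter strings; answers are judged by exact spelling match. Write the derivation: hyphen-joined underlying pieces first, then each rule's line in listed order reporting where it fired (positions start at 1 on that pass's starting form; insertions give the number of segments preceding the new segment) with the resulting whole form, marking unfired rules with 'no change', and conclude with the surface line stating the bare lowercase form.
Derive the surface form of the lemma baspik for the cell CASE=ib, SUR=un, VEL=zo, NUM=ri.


underlying: ko-baspik-ip-na-di
1. f -> v, k -> g, s -> z, t -> d / _ Z: no change
2. e -> o, i -> u / B C0 _: fires at position(s) 7, 14: kobaspukipnadu
surface: kobaspukipnadu


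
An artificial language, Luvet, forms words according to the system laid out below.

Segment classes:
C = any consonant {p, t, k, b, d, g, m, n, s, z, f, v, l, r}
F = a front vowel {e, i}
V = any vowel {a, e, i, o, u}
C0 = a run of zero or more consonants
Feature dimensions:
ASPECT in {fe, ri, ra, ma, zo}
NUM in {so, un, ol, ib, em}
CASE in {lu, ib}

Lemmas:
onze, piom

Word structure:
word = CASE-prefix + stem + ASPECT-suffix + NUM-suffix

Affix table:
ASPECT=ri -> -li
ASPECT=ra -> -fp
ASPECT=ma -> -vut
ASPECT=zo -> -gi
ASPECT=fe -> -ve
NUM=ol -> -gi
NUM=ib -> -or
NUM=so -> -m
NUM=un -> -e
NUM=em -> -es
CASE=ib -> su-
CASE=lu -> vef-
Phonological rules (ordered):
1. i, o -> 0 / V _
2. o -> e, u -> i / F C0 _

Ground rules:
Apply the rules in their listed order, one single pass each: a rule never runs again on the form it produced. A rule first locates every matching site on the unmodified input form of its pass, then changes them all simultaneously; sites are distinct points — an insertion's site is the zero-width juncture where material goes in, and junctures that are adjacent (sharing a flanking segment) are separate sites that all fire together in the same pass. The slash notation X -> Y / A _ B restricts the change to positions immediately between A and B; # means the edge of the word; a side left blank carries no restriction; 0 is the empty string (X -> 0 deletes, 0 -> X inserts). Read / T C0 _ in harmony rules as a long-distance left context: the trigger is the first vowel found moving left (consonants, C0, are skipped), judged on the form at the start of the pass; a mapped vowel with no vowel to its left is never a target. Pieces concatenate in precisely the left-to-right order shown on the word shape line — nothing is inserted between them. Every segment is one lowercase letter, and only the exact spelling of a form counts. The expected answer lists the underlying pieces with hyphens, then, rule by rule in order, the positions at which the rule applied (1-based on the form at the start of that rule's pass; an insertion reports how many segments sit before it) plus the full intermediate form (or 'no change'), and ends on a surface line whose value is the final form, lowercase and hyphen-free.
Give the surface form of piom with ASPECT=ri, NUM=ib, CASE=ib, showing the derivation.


underlying: su-piom-li-or
1. i, o -> 0 / V _: fires at position(s) 5, 9: supimlir
2. o -> e, u -> i / F C0 _: no change
surface: supimlir


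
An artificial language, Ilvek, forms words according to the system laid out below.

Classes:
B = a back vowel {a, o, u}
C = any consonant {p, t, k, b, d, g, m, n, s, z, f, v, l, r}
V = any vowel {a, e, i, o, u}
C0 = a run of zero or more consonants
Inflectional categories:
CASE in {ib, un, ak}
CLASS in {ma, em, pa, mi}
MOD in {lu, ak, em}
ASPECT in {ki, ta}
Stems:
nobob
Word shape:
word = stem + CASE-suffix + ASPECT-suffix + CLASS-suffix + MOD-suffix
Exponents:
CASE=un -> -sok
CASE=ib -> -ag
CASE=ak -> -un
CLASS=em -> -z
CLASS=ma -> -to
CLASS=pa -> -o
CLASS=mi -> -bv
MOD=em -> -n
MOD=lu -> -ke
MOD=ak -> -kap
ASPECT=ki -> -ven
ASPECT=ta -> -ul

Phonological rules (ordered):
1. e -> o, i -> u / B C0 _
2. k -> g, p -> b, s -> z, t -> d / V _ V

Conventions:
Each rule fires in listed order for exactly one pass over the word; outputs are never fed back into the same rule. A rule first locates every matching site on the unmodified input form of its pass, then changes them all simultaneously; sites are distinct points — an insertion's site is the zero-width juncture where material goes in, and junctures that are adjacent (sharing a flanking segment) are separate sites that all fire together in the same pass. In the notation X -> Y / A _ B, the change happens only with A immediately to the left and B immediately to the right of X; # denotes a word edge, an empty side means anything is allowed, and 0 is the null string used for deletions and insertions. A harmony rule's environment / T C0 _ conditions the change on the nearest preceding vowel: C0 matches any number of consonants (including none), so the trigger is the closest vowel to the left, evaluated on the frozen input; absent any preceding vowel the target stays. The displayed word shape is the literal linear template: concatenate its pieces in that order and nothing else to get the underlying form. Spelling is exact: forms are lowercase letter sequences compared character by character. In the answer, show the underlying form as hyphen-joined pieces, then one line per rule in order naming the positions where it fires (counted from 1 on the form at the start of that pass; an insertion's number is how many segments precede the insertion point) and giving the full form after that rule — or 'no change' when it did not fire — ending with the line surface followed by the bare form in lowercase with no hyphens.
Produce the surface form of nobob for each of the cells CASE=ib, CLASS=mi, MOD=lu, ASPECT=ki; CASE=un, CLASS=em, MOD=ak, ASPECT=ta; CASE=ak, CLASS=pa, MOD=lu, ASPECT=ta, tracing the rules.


cell CASE=ib, CLASS=mi, MOD=lu, ASPECT=ki:
underlying: nobob-ag-ven-bv-ke
1. e -> o, i -> u / B C0 _: fires at position(s) 9: nobobagvonbvke
2. k -> g, p -> b, s -> z, t -> d / V _ V: no change
surface: nobobagvonbvke

cell CASE=un, CLASS=em, MOD=ak, ASPECT=ta:
underlying: nobob-sok-ul-z-kap
1. e -> o, i -> u / B C0 _: no change
2. k -> g, p -> b, s -> z, t -> d / V _ V: fires at position(s) 8: nobobsogulzkap
surface: nobobsogulzkap

cell CASE=ak, CLASS=pa, MOD=lu, ASPECT=ta:
underlying: nobob-un-ul-o-ke
1. e -> o, i -> u / B C0 _: fires at position(s) 12: nobobunuloko
2. k -> g, p -> b, s -> z, t -> d / V _ V: fires at position(s) 11: nobobunulogo
surface: nobobunulogo


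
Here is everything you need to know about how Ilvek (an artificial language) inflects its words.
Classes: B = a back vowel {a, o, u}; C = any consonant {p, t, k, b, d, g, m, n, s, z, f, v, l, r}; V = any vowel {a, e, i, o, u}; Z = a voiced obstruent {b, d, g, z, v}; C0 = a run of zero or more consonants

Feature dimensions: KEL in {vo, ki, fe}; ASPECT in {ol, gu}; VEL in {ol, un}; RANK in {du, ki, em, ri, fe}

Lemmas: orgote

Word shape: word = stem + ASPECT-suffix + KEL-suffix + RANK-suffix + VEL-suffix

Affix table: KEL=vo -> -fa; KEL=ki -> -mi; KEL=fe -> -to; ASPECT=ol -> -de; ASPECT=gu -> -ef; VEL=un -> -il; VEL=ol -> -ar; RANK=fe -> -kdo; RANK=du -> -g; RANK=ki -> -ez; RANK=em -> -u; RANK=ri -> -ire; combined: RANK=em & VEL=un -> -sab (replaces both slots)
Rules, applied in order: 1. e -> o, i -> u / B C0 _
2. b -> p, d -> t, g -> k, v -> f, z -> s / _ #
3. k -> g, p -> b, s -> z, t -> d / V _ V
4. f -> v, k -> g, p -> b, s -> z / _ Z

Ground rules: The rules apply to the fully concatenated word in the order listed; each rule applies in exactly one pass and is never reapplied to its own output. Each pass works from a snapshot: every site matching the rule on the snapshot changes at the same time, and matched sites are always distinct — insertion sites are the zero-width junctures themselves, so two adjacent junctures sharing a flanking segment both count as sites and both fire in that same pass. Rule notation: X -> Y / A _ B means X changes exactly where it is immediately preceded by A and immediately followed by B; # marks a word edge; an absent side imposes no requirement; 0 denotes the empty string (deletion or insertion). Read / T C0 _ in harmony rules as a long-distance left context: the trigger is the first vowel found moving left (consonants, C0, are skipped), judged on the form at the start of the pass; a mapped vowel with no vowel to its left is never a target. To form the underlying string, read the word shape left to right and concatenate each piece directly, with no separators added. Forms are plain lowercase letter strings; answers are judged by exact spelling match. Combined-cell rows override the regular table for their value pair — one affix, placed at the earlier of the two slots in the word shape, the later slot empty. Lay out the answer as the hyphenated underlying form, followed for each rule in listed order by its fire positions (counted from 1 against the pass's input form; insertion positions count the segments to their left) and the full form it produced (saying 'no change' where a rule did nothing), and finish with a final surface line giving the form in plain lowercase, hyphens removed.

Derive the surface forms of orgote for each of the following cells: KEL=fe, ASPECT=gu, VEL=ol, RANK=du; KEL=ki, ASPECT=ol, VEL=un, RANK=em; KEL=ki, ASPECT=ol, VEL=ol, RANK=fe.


cell KEL=fe, ASPECT=gu, VEL=ol, RANK=du:
underlying: orgote-ef-to-g-ar
1. e -> o, i -> u / B C0 _: fires at position(s) 6: orgotoeftogar
2. b -> p, d -> t, g -> k, v -> f, z -> s / _ #: no change
3. k -> g, p -> b, s -> z, t -> d / V _ V: fires at position(s) 5: orgodoeftogar
4. f -> v, k -> g, p -> b, s -> z / _ Z: no change
surface: orgodoeftogar

cell KEL=ki, ASPECT=ol, VEL=un, RANK=em:
underlying: orgote-de-mi-sab
1. e -> o, i -> u / B C0 _: fires at position(s) 6: orgotodemisab
2. b -> p, d -> t, g -> k, v -> f, z -> s / _ #: fires at position(s) 13: orgotodemisap
3. k -> g, p -> b, s -> z, t -> d / V _ V: fires at position(s) 5, 11: orgododemizap
4. f -> v, k -> g, p -> b, s -> z / _ Z: no change
surface: orgododemizap

cell KEL=ki, ASPECT=ol, VEL=ol, RANK=fe:
underlying: orgote-de-mi-kdo-ar
1. e -> o, i -> u / B C0 _: fires at position(s) 6: orgotodemikdoar
2. b -> p, d -> t, g -> k, v -> f, z -> s / _ #: no change
3. k -> g, p -> b, s -> z, t -> d / V _ V: fires at position(s) 5: orgododemikdoar
4. f -> v, k -> g, p -> b, s -> z / _ Z: fires at position(s) 11: orgododemigdoar
surface: orgododemigdoar


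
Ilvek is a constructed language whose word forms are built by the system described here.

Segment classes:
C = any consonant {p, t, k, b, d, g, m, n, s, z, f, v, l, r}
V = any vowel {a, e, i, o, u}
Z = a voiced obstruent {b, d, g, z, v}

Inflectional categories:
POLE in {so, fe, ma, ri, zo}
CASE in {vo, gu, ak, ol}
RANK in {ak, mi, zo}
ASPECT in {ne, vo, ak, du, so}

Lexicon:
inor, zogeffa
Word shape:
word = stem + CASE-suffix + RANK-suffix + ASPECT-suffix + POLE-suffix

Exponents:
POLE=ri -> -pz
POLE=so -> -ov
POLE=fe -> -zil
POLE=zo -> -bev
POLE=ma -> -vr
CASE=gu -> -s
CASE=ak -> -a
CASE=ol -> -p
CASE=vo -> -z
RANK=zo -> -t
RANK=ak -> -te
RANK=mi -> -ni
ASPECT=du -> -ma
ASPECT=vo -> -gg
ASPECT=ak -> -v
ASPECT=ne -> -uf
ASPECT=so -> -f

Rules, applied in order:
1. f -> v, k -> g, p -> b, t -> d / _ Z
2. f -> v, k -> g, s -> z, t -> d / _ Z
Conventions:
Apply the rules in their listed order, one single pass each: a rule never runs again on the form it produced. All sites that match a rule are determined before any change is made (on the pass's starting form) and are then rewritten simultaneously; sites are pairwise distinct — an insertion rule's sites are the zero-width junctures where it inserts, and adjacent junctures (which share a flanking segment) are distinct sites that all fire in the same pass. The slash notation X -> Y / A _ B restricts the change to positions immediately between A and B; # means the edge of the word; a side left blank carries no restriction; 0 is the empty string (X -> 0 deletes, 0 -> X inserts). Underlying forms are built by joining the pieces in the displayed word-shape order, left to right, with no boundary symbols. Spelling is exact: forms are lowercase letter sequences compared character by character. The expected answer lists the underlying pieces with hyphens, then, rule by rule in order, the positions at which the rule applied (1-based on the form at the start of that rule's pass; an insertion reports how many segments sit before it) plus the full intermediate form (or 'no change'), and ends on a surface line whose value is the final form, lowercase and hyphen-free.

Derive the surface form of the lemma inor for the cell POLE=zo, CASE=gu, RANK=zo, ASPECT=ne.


underlying: inor-s-t-uf-bev
1. f -> v, k -> g, p -> b, t -> d / _ Z: fires at position(s) 8: inorstuvbev
2. f -> v, k -> g, s -> z, t -> d / _ Z: no change
surface: inorstuvbev


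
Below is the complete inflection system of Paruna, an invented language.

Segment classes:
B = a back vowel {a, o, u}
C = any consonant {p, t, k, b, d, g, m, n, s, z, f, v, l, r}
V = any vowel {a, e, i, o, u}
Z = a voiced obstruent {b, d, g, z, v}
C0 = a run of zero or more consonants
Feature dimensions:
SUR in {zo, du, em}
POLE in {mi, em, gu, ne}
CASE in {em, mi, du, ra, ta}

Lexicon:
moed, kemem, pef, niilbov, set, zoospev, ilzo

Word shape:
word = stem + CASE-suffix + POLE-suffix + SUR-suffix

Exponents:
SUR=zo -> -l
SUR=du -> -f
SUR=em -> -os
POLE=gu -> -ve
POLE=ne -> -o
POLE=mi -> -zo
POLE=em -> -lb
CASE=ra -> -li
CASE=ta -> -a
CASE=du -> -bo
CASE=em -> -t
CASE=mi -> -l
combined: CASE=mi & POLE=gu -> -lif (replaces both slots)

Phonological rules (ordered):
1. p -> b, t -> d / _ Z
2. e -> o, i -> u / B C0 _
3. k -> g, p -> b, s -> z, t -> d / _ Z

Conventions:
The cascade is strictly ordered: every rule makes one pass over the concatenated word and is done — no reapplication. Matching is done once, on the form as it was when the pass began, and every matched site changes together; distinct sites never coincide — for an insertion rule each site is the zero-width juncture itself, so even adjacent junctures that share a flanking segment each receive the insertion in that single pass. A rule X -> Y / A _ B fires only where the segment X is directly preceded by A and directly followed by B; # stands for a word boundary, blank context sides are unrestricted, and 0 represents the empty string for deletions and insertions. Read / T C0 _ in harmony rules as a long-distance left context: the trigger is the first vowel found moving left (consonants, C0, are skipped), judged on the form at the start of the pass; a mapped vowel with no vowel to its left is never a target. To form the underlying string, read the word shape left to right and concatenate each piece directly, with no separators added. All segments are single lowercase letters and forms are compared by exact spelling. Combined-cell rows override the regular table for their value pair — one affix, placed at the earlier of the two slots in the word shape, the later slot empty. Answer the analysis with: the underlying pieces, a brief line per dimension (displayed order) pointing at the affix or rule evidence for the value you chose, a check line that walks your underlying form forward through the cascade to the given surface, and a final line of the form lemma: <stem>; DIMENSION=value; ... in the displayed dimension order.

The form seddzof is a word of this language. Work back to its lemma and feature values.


underlying: set-t-zo-f
SUR=du - signalled by the affix -f
POLE=mi - signalled by the affix -zo
CASE=em - signalled by the affix -t
check: settzof -> setdzof -> setdzof -> seddzof
lemma: set; SUR=du; POLE=mi; CASE=em
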